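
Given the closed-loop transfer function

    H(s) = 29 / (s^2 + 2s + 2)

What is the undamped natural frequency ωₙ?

Compare the denominator to the standard form s^2 + 2ζωₙs + ωₙ².
ωₙ² = 2, so ωₙ = √2 ≈ 1.414 rad/s.

ωₙ ≈ 1.414 rad/s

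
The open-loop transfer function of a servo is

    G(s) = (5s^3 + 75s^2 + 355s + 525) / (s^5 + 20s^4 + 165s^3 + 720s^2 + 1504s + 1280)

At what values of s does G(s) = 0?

Set the numerator to zero: 5s^3 + 75s^2 + 355s + 525 = 0, i.e. 5·(s^3 + 15s^2 + 71s + 105) = 0.
Factoring: (s + 3)(s + 5)(s + 7) = 0.

s = -3, -5, -7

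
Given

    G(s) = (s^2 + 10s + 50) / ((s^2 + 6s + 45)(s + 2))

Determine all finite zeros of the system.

s = -5 ± 5j

Set the numerator to zero: s^2 + 10s + 50 = 0.
Factoring: (s^2 + 10s + 50) = 0.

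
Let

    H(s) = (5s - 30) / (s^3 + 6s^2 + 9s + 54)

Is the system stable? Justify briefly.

marginally stable

The denominator s^3 + 6s^2 + 9s + 54 factors as (s^2 + 9)(s + 6), giving poles at s = ±3j, -6.
Since the simple pole(s) at s = 3j, -3j lie on the jω-axis with none in the right half-plane, the system is marginally stable.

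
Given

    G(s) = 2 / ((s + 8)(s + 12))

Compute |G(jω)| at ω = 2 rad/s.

Substitute s = j2: numerator = 2, denominator = 92 + j40.
|G(j2)| = |2| / |92 + j40| = 2 / 100.32 ≈ 0.01994.

|G(j2)| ≈ 0.01994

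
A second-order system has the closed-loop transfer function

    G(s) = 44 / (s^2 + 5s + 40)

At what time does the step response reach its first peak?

t_p ≈ 0.5408 s

Comparing s^2 + 5s + 40 to s^2 + 2ζωₙs + ωₙ²: ωₙ = √40 ≈ 6.325 rad/s and ζ = 5/(2·√40) ≈ 0.3953.
ζωₙ = 5/2 = 2.5, so ω_d = ωₙ√(1−ζ²) = √(ωₙ² − (ζωₙ)²) = √(40 − 2.5²) = √33.75 ≈ 5.809 rad/s.
t_p = π/ω_d = π/5.809 ≈ 0.5408 s.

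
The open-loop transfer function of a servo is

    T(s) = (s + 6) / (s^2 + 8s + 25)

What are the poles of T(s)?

s = -4 ± 3j

The poles are the roots of the denominator s^2 + 8s + 25 = 0.
Using the quadratic formula: s = (-8 ± √(-36))/2 = -4 ± 3j.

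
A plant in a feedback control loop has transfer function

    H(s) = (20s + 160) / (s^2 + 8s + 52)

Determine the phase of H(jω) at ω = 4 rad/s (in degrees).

At s = j4: numerator = 160 + j80, denominator = 36 + j32.
∠H = ∠num − ∠den = 26.565° − (41.634°) = -15.07°.

∠H(j4) ≈ -15.07°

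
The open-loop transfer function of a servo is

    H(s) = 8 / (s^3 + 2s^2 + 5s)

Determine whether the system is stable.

The denominator s^3 + 2s^2 + 5s factors as s(s^2 + 2s + 5), giving poles at s = 0, -1 + 2j, -1 - 2j.
Since the simple pole(s) at s = 0 lie on the jω-axis with none in the right half-plane, the system is marginally stable.

marginally stable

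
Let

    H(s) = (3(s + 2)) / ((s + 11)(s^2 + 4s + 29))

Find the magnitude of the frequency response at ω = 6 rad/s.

|H(j6)| ≈ 0.06057

Substitute s = j6: numerator = 6 + j18, denominator = -221 + j222.
|H(j6)| = |6 + j18| / |-221 + j222| = 18.974 / 313.25 ≈ 0.06057.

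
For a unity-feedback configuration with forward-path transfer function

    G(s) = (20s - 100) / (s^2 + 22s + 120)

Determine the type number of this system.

Type 0

The denominator has no factor of s at the origin — no free integrator — so this is a Type 0 system.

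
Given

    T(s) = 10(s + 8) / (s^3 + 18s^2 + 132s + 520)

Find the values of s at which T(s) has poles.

s = -4 ± 6j, -10

The poles are the roots of the denominator s^3 + 18s^2 + 132s + 520 = 0.
Trying s = -10: the polynomial evaluates to 0, so (s + 10) is a factor.
Dividing out leaves s^2 + 8s + 52 = 0.
The quadratic formula then gives s = -4 ± 6j.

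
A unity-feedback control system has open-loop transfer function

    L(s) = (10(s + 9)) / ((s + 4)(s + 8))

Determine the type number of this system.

The denominator has no factor of s at the origin — no free integrator — so this is a Type 0 system.

Type 0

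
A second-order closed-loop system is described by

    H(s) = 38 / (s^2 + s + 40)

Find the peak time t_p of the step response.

t_p ≈ 0.4983 s

Comparing s^2 + s + 40 to s^2 + 2ζωₙs + ωₙ²: ωₙ = √40 ≈ 6.325 rad/s and ζ = 1/(2·√40) ≈ 0.07906.
ζωₙ = 1/2 = 0.5, so ω_d = ωₙ√(1−ζ²) = √(ωₙ² − (ζωₙ)²) = √(40 − 0.5²) = √39.75 ≈ 6.305 rad/s.
t_p = π/ω_d = π/6.305 ≈ 0.4983 s.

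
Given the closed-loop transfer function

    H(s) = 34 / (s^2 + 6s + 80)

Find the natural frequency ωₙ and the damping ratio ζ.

Compare the denominator to the standard form s^2 + 2ζωₙs + ωₙ².
ωₙ² = 80, so ωₙ = √80 ≈ 8.944 rad/s.
2ζωₙ = 6, so ζ = 6/(2·√80) ≈ 0.3354.
With ζ = 0.3354 the response is underdamped.

ωₙ ≈ 8.944 rad/s, ζ ≈ 0.3354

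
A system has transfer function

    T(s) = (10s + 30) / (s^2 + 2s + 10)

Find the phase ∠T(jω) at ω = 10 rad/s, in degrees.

At s = j10: numerator = 30 + j100, denominator = -90 + j20.
∠T = ∠num − ∠den = 73.301° − (167.47°) = -94.17°.

∠T(j10) ≈ -94.17°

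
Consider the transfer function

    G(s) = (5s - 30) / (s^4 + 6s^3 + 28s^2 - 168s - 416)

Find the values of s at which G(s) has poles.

The poles are the roots of the denominator s^4 + 6s^3 + 28s^2 - 168s - 416 = 0.
Trying s = 4: the polynomial evaluates to 0, so (s - 4) is a factor.
Dividing out leaves s^3 + 10s^2 + 68s + 104 = 0.
This factors further as (s^2 + 8s + 52)(s + 2) = 0.

s = 4, -4 ± 6j, -2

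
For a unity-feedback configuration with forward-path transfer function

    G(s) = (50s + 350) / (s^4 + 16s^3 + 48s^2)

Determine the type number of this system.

Type 2

Factor s from the denominator: s^4 + 16s^3 + 48s^2 = s^2·(s^2 + 16s + 48).
There are 2 poles at the origin, so the system is Type 2.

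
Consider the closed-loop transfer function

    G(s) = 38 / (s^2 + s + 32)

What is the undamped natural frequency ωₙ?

Compare the denominator to the standard form s^2 + 2ζωₙs + ωₙ².
ωₙ² = 32, so ωₙ = √32 ≈ 5.657 rad/s.

ωₙ ≈ 5.657 rad/s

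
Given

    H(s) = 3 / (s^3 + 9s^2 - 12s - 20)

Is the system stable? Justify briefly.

unstable

The denominator s^3 + 9s^2 - 12s - 20 factors as (s + 10)(s + 1)(s - 2), giving poles at s = -10, -1, 2.
Since the pole(s) at s = 2 lie in the right half-plane, the system is unstable.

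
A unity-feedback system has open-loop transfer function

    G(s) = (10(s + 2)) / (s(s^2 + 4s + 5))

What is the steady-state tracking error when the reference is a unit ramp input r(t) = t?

G(s) has one pole at the origin.
This is a Type 1 system. Kv = lim_{s→0} s·G(s) = 20/5 = 4.
e_ss = 1/Kv = 1/(4) = 1/4 ≈ 0.2500.

e_ss = 0.2500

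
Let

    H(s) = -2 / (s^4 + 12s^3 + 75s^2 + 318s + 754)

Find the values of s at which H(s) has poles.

The poles are the roots of the denominator s^4 + 12s^3 + 75s^2 + 318s + 754 = 0.
No real roots exist; factor into two real quadratics: (s^2 + 2s + 26)(s^2 + 10s + 29) = 0.
Each quadratic gives a conjugate pair via the quadratic formula.

s = -1 + 5j, -1 - 5j, -5 + 2j, -5 - 2j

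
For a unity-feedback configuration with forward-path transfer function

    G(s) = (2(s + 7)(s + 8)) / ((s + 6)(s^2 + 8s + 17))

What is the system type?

The denominator has no factor of s at the origin — no free integrator — so this is a Type 0 system.

Type 0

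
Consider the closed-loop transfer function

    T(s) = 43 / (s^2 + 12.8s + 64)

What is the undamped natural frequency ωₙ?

Compare the denominator to the standard form s^2 + 2ζωₙs + ωₙ².
ωₙ² = 64, so ωₙ = 8 rad/s.

ωₙ = 8 rad/s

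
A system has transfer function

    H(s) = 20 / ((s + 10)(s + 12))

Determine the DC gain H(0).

At s = 0 each factor (s + a) contributes a and each (s^2 + bs + c) contributes c.
H(0) = 20·1 / ((10) · (12)) = 20/120 = 1/6.

H(0) = 1/6 ≈ 0.1667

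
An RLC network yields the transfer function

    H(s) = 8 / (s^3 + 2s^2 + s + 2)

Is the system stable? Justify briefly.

marginally stable

The denominator s^3 + 2s^2 + s + 2 factors as (s^2 + 1)(s + 2), giving poles at s = j, -j, -2.
Since the simple pole(s) at s = j, -j lie on the jω-axis with none in the right half-plane, the system is marginally stable.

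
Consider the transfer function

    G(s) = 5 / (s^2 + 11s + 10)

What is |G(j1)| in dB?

Substitute s = j1: numerator = 5, denominator = 9 + j11.
|G(j1)| = |5| / |9 + j11| = 5 / 14.213 ≈ 0.3518.
In decibels: 20·log₁₀(0.3518) ≈ -9.07 dB.

|G(j1)|_dB ≈ -9.07 dB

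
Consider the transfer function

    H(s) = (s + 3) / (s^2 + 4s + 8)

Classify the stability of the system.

The poles can be read from the denominator factors: s = -2 + 2j, -2 - 2j.
Since all poles lie strictly in the left half-plane, the system is stable.

stable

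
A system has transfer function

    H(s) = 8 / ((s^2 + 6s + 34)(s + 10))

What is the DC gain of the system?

At s = 0 each factor (s + a) contributes a and each (s^2 + bs + c) contributes c.
H(0) = 8·1 / ((34) · (10)) = 8/340 = 2/85.

H(0) = 2/85 ≈ 0.02353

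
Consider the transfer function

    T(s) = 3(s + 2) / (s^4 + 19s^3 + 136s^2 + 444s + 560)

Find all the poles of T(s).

s = -4 ± 2j, -4, -7

The poles are the roots of the denominator s^4 + 19s^3 + 136s^2 + 444s + 560 = 0.
Trying s = -4: the polynomial evaluates to 0, so (s + 4) is a factor.
Dividing out leaves s^3 + 15s^2 + 76s + 140 = 0.
This factors further as (s^2 + 8s + 20)(s + 7) = 0.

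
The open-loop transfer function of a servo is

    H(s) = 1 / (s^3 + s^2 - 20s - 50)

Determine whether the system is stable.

The denominator s^3 + s^2 - 20s - 50 factors as (s - 5)(s^2 + 6s + 10), giving poles at s = 5, -3 ± j.
Since the pole(s) at s = 5 lie in the right half-plane, the system is unstable.

unstable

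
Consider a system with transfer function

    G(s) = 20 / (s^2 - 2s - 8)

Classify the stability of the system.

unstable

The denominator s^2 - 2s - 8 factors as (s + 2)(s - 4), giving poles at s = -2, 4.
Since the pole(s) at s = 4 lie in the right half-plane, the system is unstable.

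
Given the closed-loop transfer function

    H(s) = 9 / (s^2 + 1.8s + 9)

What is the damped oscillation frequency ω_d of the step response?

Comparing s^2 + 1.8s + 9 to s^2 + 2ζωₙs + ωₙ²: ωₙ = 3 rad/s and ζ = 1.8/(2·3) = 0.3.
ζωₙ = 1.8/2 = 0.9, so ω_d = ωₙ√(1−ζ²) = √(ωₙ² − (ζωₙ)²) = √(9 − 0.9²) = √8.19 ≈ 2.862 rad/s.

ω_d ≈ 2.862 rad/s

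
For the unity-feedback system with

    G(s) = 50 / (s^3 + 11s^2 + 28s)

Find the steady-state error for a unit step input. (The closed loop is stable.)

e_ss = 0

G(s) has one pole at the origin.
This is a Type 1 system; for a step input the steady-state error is zero.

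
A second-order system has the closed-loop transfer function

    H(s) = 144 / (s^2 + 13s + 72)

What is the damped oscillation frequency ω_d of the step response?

ω_d ≈ 5.454 rad/s

Comparing s^2 + 13s + 72 to s^2 + 2ζωₙs + ωₙ²: ωₙ = √72 ≈ 8.485 rad/s and ζ = 13/(2·√72) ≈ 0.7660.
ζωₙ = 13/2 = 6.5, so ω_d = ωₙ√(1−ζ²) = √(ωₙ² − (ζωₙ)²) = √(72 − 6.5²) = √29.75 ≈ 5.454 rad/s.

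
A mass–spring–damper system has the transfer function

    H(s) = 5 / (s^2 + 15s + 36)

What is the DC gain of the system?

H(0) = 5/36 ≈ 0.1389

Set s = 0: H(0) = (5) / (36) = 5/36.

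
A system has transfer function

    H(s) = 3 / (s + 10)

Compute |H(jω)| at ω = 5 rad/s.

|H(j5)| ≈ 0.2683

Substitute s = j5: numerator = 3, denominator = 10 + j5.
|H(j5)| = |3| / |10 + j5| = 3 / 11.180 ≈ 0.2683.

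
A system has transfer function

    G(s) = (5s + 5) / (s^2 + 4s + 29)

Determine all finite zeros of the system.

Set the numerator to zero: 5s + 5 = 0, i.e. 5·(s + 1) = 0.
So s = -1.

s = -1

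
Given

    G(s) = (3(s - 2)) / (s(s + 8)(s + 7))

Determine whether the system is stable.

The poles can be read from the denominator factors: s = 0, -8, -7.
Since the simple pole(s) at s = 0 lie on the jω-axis with none in the right half-plane, the system is marginally stable.

marginally stable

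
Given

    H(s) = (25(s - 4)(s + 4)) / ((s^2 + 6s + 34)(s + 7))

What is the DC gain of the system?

At s = 0 each factor (s + a) contributes a and each (s^2 + bs + c) contributes c.
H(0) = 25·(-4) · (4) / ((34) · (7)) = -400/238 = -200/119.

H(0) = -200/119 ≈ -1.681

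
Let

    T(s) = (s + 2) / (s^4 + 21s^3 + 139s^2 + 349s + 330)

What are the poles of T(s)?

The poles are the roots of the denominator s^4 + 21s^3 + 139s^2 + 349s + 330 = 0.
Trying s = -6: the polynomial evaluates to 0, so (s + 6) is a factor.
Dividing out leaves s^3 + 15s^2 + 49s + 55 = 0.
This factors further as (s^2 + 4s + 5)(s + 11) = 0.

s = -2 + j, -2 - j, -6, -11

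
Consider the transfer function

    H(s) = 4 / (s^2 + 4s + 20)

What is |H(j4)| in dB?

|H(j4)|_dB ≈ -12.3 dB

Substitute s = j4: numerator = 4, denominator = 4 + j16.
|H(j4)| = |4| / |4 + j16| = 4 / 16.492 ≈ 0.2425.
In decibels: 20·log₁₀(0.2425) ≈ -12.3 dB.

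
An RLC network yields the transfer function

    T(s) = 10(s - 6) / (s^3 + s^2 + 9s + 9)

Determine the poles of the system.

The poles are the roots of the denominator s^3 + s^2 + 9s + 9 = 0.
Trying s = -1: the polynomial evaluates to 0, so (s + 1) is a factor.
Dividing out leaves s^2 + 9 = 0.
The quadratic formula then gives s = 0 ± 3j.

s = 3j, -3j, -1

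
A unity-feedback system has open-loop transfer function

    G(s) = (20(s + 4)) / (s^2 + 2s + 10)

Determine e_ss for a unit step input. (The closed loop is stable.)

G(s) has no poles at the origin.
This is a Type 0 system. Kp = lim_{s→0} G(s) = 80/10 = 8.
e_ss = 1/(1 + Kp) = 1/(1 + 8) = 1/9 ≈ 0.1111.

e_ss = 0.1111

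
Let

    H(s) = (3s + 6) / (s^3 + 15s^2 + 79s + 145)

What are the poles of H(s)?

The poles are the roots of the denominator s^3 + 15s^2 + 79s + 145 = 0.
Trying s = -5: the polynomial evaluates to 0, so (s + 5) is a factor.
Dividing out leaves s^2 + 10s + 29 = 0.
The quadratic formula then gives s = -5 ± 2j.

s = -5 ± 2j, -5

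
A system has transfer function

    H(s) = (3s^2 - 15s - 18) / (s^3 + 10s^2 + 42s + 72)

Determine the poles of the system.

The poles are the roots of the denominator s^3 + 10s^2 + 42s + 72 = 0.
Trying s = -4: the polynomial evaluates to 0, so (s + 4) is a factor.
Dividing out leaves s^2 + 6s + 18 = 0.
The quadratic formula then gives s = -3 ± 3j.

s = -3 ± 3j, -4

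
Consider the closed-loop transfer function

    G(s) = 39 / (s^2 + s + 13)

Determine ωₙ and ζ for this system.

Compare the denominator to the standard form s^2 + 2ζωₙs + ωₙ².
ωₙ² = 13, so ωₙ = √13 ≈ 3.606 rad/s.
2ζωₙ = 1, so ζ = 1/(2·√13) ≈ 0.1387.

ωₙ ≈ 3.606 rad/s, ζ ≈ 0.1387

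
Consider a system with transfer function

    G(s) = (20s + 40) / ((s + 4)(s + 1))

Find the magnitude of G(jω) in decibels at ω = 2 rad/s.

|G(j2)|_dB ≈ 15.1 dB

Substitute s = j2: numerator = 40 + j40, denominator = j10.
|G(j2)| = |40 + j40| / |j10| = 56.569 / 10 ≈ 5.657.
In decibels: 20·log₁₀(5.657) ≈ 15.1 dB.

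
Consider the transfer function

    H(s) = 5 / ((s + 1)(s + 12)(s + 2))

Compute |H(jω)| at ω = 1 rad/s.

Substitute s = j1: numerator = 5, denominator = 9 + j37.
|H(j1)| = |5| / |9 + j37| = 5 / 38.079 ≈ 0.1313.

|H(j1)| ≈ 0.1313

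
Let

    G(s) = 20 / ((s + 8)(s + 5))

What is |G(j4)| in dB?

Substitute s = j4: numerator = 20, denominator = 24 + j52.
|G(j4)| = |20| / |24 + j52| = 20 / 57.271 ≈ 0.3492.
In decibels: 20·log₁₀(0.3492) ≈ -9.14 dB.

|G(j4)|_dB ≈ -9.14 dB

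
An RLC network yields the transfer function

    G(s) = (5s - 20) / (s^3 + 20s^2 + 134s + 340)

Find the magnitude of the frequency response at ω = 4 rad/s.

Substitute s = j4: numerator = -20 + j20, denominator = 20 + j472.
|G(j4)| = |-20 + j20| / |20 + j472| = 28.284 / 472.42 ≈ 0.05987.

|G(j4)| ≈ 0.05987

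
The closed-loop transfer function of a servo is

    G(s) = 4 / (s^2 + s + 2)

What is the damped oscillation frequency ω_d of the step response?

Comparing s^2 + s + 2 to s^2 + 2ζωₙs + ωₙ²: ωₙ = √2 ≈ 1.414 rad/s and ζ = 1/(2·√2) ≈ 0.3536.
ζωₙ = 1/2 = 0.5, so ω_d = ωₙ√(1−ζ²) = √(ωₙ² − (ζωₙ)²) = √(2 − 0.5²) = √1.75 ≈ 1.323 rad/s.

ω_d ≈ 1.323 rad/s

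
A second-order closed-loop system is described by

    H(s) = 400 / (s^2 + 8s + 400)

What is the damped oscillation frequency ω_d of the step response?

ω_d ≈ 19.60 rad/s

Comparing s^2 + 8s + 400 to s^2 + 2ζωₙs + ωₙ²: ωₙ = 20 rad/s and ζ = 8/(2·20) = 0.2.
ζωₙ = 8/2 = 4, so ω_d = ωₙ√(1−ζ²) = √(ωₙ² − (ζωₙ)²) = √(400 − 4²) = √384 ≈ 19.60 rad/s.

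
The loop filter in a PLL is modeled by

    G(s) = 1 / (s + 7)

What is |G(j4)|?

|G(j4)| ≈ 0.1240

Substitute s = j4: numerator = 1, denominator = 7 + j4.
|G(j4)| = |1| / |7 + j4| = 1 / 8.0623 ≈ 0.1240.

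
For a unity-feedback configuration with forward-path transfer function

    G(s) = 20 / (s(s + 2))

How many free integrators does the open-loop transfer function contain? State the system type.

Type 1

The denominator has 1 factor of s at the origin (free integrator), so this is a Type 1 system.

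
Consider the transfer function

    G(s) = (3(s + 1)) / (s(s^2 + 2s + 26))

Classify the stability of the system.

marginally stable

The poles can be read from the denominator factors: s = 0, -1 + 5j, -1 - 5j.
Since the simple pole(s) at s = 0 lie on the jω-axis with none in the right half-plane, the system is marginally stable.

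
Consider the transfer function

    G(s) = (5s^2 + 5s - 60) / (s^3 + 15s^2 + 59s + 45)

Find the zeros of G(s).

Set the numerator to zero: 5s^2 + 5s - 60 = 0, i.e. 5·(s^2 + s - 12) = 0.
Factoring: (s + 4)(s - 3) = 0.

s = -4, 3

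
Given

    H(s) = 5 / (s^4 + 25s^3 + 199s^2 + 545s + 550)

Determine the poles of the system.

s = -2 ± j, -11, -10

The poles are the roots of the denominator s^4 + 25s^3 + 199s^2 + 545s + 550 = 0.
Trying s = -11: the polynomial evaluates to 0, so (s + 11) is a factor.
Dividing out leaves s^3 + 14s^2 + 45s + 50 = 0.
This factors further as (s^2 + 4s + 5)(s + 10) = 0.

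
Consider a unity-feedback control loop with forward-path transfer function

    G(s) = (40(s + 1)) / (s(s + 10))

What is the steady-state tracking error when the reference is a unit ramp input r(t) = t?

e_ss = 0.2500

G(s) has one pole at the origin.
This is a Type 1 system. Kv = lim_{s→0} s·G(s) = 40/10 = 4.
e_ss = 1/Kv = 1/(4) = 1/4 ≈ 0.2500.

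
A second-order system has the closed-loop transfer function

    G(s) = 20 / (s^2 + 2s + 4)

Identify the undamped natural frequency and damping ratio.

Compare the denominator to the standard form s^2 + 2ζωₙs + ωₙ².
ωₙ² = 4, so ωₙ = 2 rad/s.
2ζωₙ = 2, so ζ = 2/(2·2) = 0.5.

ωₙ = 2 rad/s, ζ = 0.5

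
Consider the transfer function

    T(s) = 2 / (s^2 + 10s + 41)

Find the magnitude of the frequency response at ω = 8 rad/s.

|T(j8)| ≈ 0.02403

Substitute s = j8: numerator = 2, denominator = -23 + j80.
|T(j8)| = |2| / |-23 + j80| = 2 / 83.241 ≈ 0.02403.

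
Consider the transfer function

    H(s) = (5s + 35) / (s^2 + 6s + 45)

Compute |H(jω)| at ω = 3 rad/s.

|H(j3)| ≈ 0.9461

Substitute s = j3: numerator = 35 + j15, denominator = 36 + j18.
|H(j3)| = |35 + j15| / |36 + j18| = 38.079 / 40.249 ≈ 0.9461.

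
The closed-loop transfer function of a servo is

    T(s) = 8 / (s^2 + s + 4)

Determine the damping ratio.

Compare the denominator to the standard form s^2 + 2ζωₙs + ωₙ².
ωₙ² = 4, so ωₙ = 2 rad/s.
2ζωₙ = 1, so ζ = 1/(2·2) = 0.25.

ζ = 0.25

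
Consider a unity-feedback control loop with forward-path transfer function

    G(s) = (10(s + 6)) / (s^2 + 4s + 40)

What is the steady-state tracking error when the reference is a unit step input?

e_ss = 0.4000

G(s) has no poles at the origin.
This is a Type 0 system. Kp = lim_{s→0} G(s) = 60/40 = 3/2.
e_ss = 1/(1 + Kp) = 1/(1 + 3/2) = 2/5 ≈ 0.4000.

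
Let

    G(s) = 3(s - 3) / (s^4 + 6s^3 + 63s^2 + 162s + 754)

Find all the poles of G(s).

s = -1 + 5j, -1 - 5j, -2 + 5j, -2 - 5j

The poles are the roots of the denominator s^4 + 6s^3 + 63s^2 + 162s + 754 = 0.
No real roots exist; factor into two real quadratics: (s^2 + 2s + 26)(s^2 + 4s + 29) = 0.
Each quadratic gives a conjugate pair via the quadratic formula.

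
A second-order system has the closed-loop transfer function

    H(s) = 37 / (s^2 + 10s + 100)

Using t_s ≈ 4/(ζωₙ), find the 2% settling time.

t_s ≈ 0.8000 s

Comparing s^2 + 10s + 100 to s^2 + 2ζωₙs + ωₙ²: ωₙ = 10 rad/s and ζ = 10/(2·10) = 0.5.
ζωₙ = 10/2 = 5, so t_s ≈ 4/(ζωₙ) = 4/5 = 0.8000 s.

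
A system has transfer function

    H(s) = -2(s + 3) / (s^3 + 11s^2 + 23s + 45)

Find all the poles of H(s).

s = -1 ± 2j, -9

The poles are the roots of the denominator s^3 + 11s^2 + 23s + 45 = 0.
Trying s = -9: the polynomial evaluates to 0, so (s + 9) is a factor.
Dividing out leaves s^2 + 2s + 5 = 0.
The quadratic formula then gives s = -1 ± 2j.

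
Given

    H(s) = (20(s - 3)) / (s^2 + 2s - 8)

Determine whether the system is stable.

unstable

The denominator s^2 + 2s - 8 factors as (s - 2)(s + 4), giving poles at s = 2, -4.
Since the pole(s) at s = 2 lie in the right half-plane, the system is unstable.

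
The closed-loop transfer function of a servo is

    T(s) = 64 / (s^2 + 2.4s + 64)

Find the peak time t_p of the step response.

t_p ≈ 0.3972 s

Comparing s^2 + 2.4s + 64 to s^2 + 2ζωₙs + ωₙ²: ωₙ = 8 rad/s and ζ = 2.4/(2·8) = 0.15.
ζωₙ = 2.4/2 = 1.2, so ω_d = ωₙ√(1−ζ²) = √(ωₙ² − (ζωₙ)²) = √(64 − 1.2²) = √62.56 ≈ 7.909 rad/s.
t_p = π/ω_d = π/7.909 ≈ 0.3972 s.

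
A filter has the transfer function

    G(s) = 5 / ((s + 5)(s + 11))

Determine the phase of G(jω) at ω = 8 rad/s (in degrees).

∠G(j8) ≈ -94.02°

At s = j8: numerator = 5, denominator = -9 + j128.
∠G = ∠num − ∠den = 0° − (94.022°) = -94.02°.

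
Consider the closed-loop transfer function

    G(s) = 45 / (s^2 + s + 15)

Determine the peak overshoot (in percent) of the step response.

%OS ≈ 66.4%

Comparing s^2 + s + 15 to s^2 + 2ζωₙs + ωₙ²: ωₙ = √15 ≈ 3.873 rad/s and ζ = 1/(2·√15) ≈ 0.1291.
%OS = 100·exp(−πζ/√(1−ζ²)) = 100·exp(−π·0.1291/√(1−0.1291²)) ≈ 66.4%.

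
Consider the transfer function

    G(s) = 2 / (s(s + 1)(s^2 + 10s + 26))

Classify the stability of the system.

The poles can be read from the denominator factors: s = 0, -1, -5 + j, -5 - j.
Since the simple pole(s) at s = 0 lie on the jω-axis with none in the right half-plane, the system is marginally stable.

marginally stable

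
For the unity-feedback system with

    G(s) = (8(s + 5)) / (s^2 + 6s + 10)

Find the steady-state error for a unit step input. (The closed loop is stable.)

G(s) has no poles at the origin.
This is a Type 0 system. Kp = lim_{s→0} G(s) = 40/10 = 4.
e_ss = 1/(1 + Kp) = 1/(1 + 4) = 1/5 ≈ 0.2000.

e_ss = 0.2000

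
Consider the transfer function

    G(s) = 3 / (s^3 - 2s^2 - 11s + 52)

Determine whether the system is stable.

unstable

The denominator s^3 - 2s^2 - 11s + 52 factors as (s^2 - 6s + 13)(s + 4), giving poles at s = 3 + 2j, 3 - 2j, -4.
Since the pole(s) at s = 3 ± 2j lie in the right half-plane, the system is unstable.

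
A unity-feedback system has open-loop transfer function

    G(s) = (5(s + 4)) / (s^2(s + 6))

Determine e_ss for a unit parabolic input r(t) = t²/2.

G(s) has 2 poles at the origin.
This is a Type 2 system. Ka = lim_{s→0} s^2·G(s) = 20/6 = 10/3.
e_ss = 1/Ka = 1/(10/3) = 3/10 ≈ 0.3000.

e_ss = 0.3000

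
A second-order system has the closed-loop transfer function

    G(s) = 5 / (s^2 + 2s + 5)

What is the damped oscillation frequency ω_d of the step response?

ω_d = 2 rad/s

Comparing s^2 + 2s + 5 to s^2 + 2ζωₙs + ωₙ²: ωₙ = √5 ≈ 2.236 rad/s and ζ = 2/(2·√5) ≈ 0.4472.
ζωₙ = 2/2 = 1, so ω_d = ωₙ√(1−ζ²) = √(ωₙ² − (ζωₙ)²) = √(5 − 1²) = √4 = 2 rad/s.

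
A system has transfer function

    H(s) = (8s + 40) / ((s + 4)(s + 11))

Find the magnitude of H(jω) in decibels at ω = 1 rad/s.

Substitute s = j1: numerator = 40 + j8, denominator = 43 + j15.
|H(j1)| = |40 + j8| / |43 + j15| = 40.792 / 45.541 ≈ 0.8957.
In decibels: 20·log₁₀(0.8957) ≈ -0.957 dB.

|H(j1)|_dB ≈ -0.957 dB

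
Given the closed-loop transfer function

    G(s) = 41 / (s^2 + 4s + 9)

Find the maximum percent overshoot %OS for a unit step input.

%OS ≈ 6.02%

Comparing s^2 + 4s + 9 to s^2 + 2ζωₙs + ωₙ²: ωₙ = 3 rad/s and ζ = 4/(2·3) ≈ 0.6667.
%OS = 100·exp(−πζ/√(1−ζ²)) = 100·exp(−π·0.6667/√(1−0.6667²)) ≈ 6.02%.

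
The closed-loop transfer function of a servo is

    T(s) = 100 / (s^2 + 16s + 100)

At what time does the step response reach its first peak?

t_p ≈ 0.5236 s

Comparing s^2 + 16s + 100 to s^2 + 2ζωₙs + ωₙ²: ωₙ = 10 rad/s and ζ = 16/(2·10) = 0.8.
ζωₙ = 16/2 = 8, so ω_d = ωₙ√(1−ζ²) = √(ωₙ² − (ζωₙ)²) = √(100 − 8²) = √36 = 6 rad/s.
t_p = π/ω_d = π/6 ≈ 0.5236 s.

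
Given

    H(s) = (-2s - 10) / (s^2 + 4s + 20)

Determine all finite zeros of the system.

s = -5

Set the numerator to zero: -2s - 10 = 0, i.e. -2·(s + 5) = 0.
So s = -5.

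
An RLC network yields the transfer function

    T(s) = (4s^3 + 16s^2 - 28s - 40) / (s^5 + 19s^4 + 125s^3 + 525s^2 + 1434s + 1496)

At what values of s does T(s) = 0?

s = -1, 2, -5

Set the numerator to zero: 4s^3 + 16s^2 - 28s - 40 = 0, i.e. 4·(s^3 + 4s^2 - 7s - 10) = 0.
Factoring: (s + 1)(s - 2)(s + 5) = 0.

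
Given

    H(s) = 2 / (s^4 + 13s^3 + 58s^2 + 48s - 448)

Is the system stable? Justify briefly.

The denominator s^4 + 13s^3 + 58s^2 + 48s - 448 factors as (s - 2)(s^2 + 8s + 32)(s + 7), giving poles at s = 2, -4 ± 4j, -7.
Since the pole(s) at s = 2 lie in the right half-plane, the system is unstable.

unstable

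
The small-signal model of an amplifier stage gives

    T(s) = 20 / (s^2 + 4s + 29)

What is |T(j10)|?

|T(j10)| ≈ 0.2454

Substitute s = j10: numerator = 20, denominator = -71 + j40.
|T(j10)| = |20| / |-71 + j40| = 20 / 81.492 ≈ 0.2454.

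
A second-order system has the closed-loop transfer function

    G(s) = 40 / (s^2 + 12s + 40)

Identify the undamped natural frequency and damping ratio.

Compare the denominator to the standard form s^2 + 2ζωₙs + ωₙ².
ωₙ² = 40, so ωₙ = √40 ≈ 6.325 rad/s.
2ζωₙ = 12, so ζ = 12/(2·√40) ≈ 0.9487.

ωₙ ≈ 6.325 rad/s, ζ ≈ 0.9487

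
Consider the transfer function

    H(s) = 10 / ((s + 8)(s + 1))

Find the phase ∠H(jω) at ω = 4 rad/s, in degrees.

∠H(j4) ≈ -102.5°

At s = j4: numerator = 10, denominator = -8 + j36.
∠H = ∠num − ∠den = 0° − (102.53°) = -102.5°.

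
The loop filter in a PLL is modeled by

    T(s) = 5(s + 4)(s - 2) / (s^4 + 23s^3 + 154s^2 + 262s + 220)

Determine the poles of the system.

s = -1 ± j, -11, -10

The poles are the roots of the denominator s^4 + 23s^3 + 154s^2 + 262s + 220 = 0.
Trying s = -11: the polynomial evaluates to 0, so (s + 11) is a factor.
Dividing out leaves s^3 + 12s^2 + 22s + 20 = 0.
This factors further as (s^2 + 2s + 2)(s + 10) = 0.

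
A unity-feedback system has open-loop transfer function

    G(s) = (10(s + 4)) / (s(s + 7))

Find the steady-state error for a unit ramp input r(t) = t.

G(s) has one pole at the origin.
This is a Type 1 system. Kv = lim_{s→0} s·G(s) = 40/7.
e_ss = 1/Kv = 1/(40/7) = 7/40 ≈ 0.1750.

e_ss = 0.1750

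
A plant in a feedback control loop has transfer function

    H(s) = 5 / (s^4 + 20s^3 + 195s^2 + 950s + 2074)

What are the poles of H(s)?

s = -5 + 6j, -5 - 6j, -5 + 3j, -5 - 3j

The poles are the roots of the denominator s^4 + 20s^3 + 195s^2 + 950s + 2074 = 0.
No real roots exist; factor into two real quadratics: (s^2 + 10s + 61)(s^2 + 10s + 34) = 0.
Each quadratic gives a conjugate pair via the quadratic formula.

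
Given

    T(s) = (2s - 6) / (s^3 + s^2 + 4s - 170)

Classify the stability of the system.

unstable

The denominator s^3 + s^2 + 4s - 170 factors as (s^2 + 6s + 34)(s - 5), giving poles at s = -3 + 5j, -3 - 5j, 5.
Since the pole(s) at s = 5 lie in the right half-plane, the system is unstable.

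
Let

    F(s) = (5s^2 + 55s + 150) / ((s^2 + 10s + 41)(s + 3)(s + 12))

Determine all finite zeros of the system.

s = -6, -5

Set the numerator to zero: 5s^2 + 55s + 150 = 0, i.e. 5·(s^2 + 11s + 30) = 0.
Factoring: (s + 6)(s + 5) = 0.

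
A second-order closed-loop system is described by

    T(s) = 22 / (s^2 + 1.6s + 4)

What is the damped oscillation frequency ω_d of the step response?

ω_d ≈ 1.833 rad/s

Comparing s^2 + 1.6s + 4 to s^2 + 2ζωₙs + ωₙ²: ωₙ = 2 rad/s and ζ = 1.6/(2·2) = 0.4.
ζωₙ = 1.6/2 = 0.8, so ω_d = ωₙ√(1−ζ²) = √(ωₙ² − (ζωₙ)²) = √(4 − 0.8²) = √3.36 ≈ 1.833 rad/s.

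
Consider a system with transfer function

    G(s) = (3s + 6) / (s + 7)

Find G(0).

Set s = 0: G(0) = (6) / (7) = 6/7.

G(0) = 6/7 ≈ 0.8571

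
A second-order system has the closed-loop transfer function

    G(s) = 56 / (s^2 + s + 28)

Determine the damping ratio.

Compare the denominator to the standard form s^2 + 2ζωₙs + ωₙ².
ωₙ² = 28, so ωₙ = √28 ≈ 5.292 rad/s.
2ζωₙ = 1, so ζ = 1/(2·√28) ≈ 0.09449.
With ζ = 0.09449 the response is underdamped.

ζ ≈ 0.09449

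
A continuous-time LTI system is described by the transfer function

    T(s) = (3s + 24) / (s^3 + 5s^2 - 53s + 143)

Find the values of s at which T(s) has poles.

The poles are the roots of the denominator s^3 + 5s^2 - 53s + 143 = 0.
Trying s = -11: the polynomial evaluates to 0, so (s + 11) is a factor.
Dividing out leaves s^2 - 6s + 13 = 0.
The quadratic formula then gives s = 3 ± 2j.

s = 3 ± 2j, -11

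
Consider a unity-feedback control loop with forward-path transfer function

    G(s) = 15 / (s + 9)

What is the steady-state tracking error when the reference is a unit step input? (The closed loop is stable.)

G(s) has no poles at the origin.
This is a Type 0 system. Kp = lim_{s→0} G(s) = 15/9 = 5/3.
e_ss = 1/(1 + Kp) = 1/(1 + 5/3) = 3/8 ≈ 0.3750.

e_ss = 0.3750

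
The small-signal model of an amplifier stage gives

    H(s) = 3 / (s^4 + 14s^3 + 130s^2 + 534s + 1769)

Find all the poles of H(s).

The poles are the roots of the denominator s^4 + 14s^3 + 130s^2 + 534s + 1769 = 0.
No real roots exist; factor into two real quadratics: (s^2 + 4s + 29)(s^2 + 10s + 61) = 0.
Each quadratic gives a conjugate pair via the quadratic formula.

s = -2 + 5j, -2 - 5j, -5 + 6j, -5 - 6j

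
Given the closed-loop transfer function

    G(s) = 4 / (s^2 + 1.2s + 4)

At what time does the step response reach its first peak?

t_p ≈ 1.647 s

Comparing s^2 + 1.2s + 4 to s^2 + 2ζωₙs + ωₙ²: ωₙ = 2 rad/s and ζ = 1.2/(2·2) = 0.3.
ζωₙ = 1.2/2 = 0.6, so ω_d = ωₙ√(1−ζ²) = √(ωₙ² − (ζωₙ)²) = √(4 − 0.6²) = √3.64 ≈ 1.908 rad/s.
t_p = π/ω_d = π/1.908 ≈ 1.647 s.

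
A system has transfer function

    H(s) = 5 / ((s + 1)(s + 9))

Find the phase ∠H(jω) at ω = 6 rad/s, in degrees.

At s = j6: numerator = 5, denominator = -27 + j60.
∠H = ∠num − ∠den = 0° − (114.23°) = -114.2°.

∠H(j6) ≈ -114.2°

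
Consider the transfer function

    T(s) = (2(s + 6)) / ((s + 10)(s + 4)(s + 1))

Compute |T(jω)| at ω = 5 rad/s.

|T(j5)| ≈ 0.04279

Substitute s = j5: numerator = 12 + j10, denominator = -335 + j145.
|T(j5)| = |12 + j10| / |-335 + j145| = 15.620 / 365.03 ≈ 0.04279.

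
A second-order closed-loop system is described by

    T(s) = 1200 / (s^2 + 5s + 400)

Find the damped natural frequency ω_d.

ω_d ≈ 19.84 rad/s

Comparing s^2 + 5s + 400 to s^2 + 2ζωₙs + ωₙ²: ωₙ = 20 rad/s and ζ = 5/(2·20) = 0.125.
ζωₙ = 5/2 = 2.5, so ω_d = ωₙ√(1−ζ²) = √(ωₙ² − (ζωₙ)²) = √(400 − 2.5²) = √393.75 ≈ 19.84 rad/s.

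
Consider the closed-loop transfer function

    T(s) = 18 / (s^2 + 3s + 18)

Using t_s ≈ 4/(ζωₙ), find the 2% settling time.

Comparing s^2 + 3s + 18 to s^2 + 2ζωₙs + ωₙ²: ωₙ = √18 ≈ 4.243 rad/s and ζ = 3/(2·√18) ≈ 0.3536.
ζωₙ = 3/2 = 1.5, so t_s ≈ 4/(ζωₙ) = 4/1.5 ≈ 2.667 s.

t_s ≈ 2.667 s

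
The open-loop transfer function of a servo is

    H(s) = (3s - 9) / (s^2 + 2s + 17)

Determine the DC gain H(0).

H(0) = -9/17 ≈ -0.5294

Set s = 0: H(0) = (-9) / (17) = -9/17.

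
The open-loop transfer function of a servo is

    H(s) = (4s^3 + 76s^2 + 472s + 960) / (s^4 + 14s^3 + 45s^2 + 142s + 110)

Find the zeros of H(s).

Set the numerator to zero: 4s^3 + 76s^2 + 472s + 960 = 0, i.e. 4·(s^3 + 19s^2 + 118s + 240) = 0.
Factoring: (s + 6)(s + 8)(s + 5) = 0.

s = -6, -8, -5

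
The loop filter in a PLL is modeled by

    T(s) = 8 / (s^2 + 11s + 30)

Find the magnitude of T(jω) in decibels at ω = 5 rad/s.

Substitute s = j5: numerator = 8, denominator = 5 + j55.
|T(j5)| = |8| / |5 + j55| = 8 / 55.227 ≈ 0.1449.
In decibels: 20·log₁₀(0.1449) ≈ -16.8 dB.

|T(j5)|_dB ≈ -16.8 dB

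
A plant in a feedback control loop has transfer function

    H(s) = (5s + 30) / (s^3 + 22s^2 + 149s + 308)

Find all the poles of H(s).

s = -7, -4, -11

The poles are the roots of the denominator s^3 + 22s^2 + 149s + 308 = 0.
Trying s = -7: the polynomial evaluates to 0, so (s + 7) is a factor.
Dividing out leaves s^2 + 15s + 44 = 0.
Factoring the quadratic: (s + 4)(s + 11) = 0.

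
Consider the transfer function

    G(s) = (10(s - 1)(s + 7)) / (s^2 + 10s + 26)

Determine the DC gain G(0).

At s = 0 each factor (s + a) contributes a and each (s^2 + bs + c) contributes c.
G(0) = 10·(-1) · (7) / ((26)) = -70/26 = -35/13.

G(0) = -35/13 ≈ -2.692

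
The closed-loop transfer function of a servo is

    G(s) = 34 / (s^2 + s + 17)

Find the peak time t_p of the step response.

t_p ≈ 0.7676 s

Comparing s^2 + s + 17 to s^2 + 2ζωₙs + ωₙ²: ωₙ = √17 ≈ 4.123 rad/s and ζ = 1/(2·√17) ≈ 0.1213.
ζωₙ = 1/2 = 0.5, so ω_d = ωₙ√(1−ζ²) = √(ωₙ² − (ζωₙ)²) = √(17 − 0.5²) = √16.75 ≈ 4.093 rad/s.
t_p = π/ω_d = π/4.093 ≈ 0.7676 s.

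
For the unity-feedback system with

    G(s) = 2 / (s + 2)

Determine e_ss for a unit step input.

G(s) has no poles at the origin.
This is a Type 0 system. Kp = lim_{s→0} G(s) = 2/2 = 1.
e_ss = 1/(1 + Kp) = 1/(1 + 1) = 1/2 ≈ 0.5000.

e_ss = 0.5000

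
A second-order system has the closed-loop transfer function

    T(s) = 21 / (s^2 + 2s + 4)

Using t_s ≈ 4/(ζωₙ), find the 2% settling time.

Comparing s^2 + 2s + 4 to s^2 + 2ζωₙs + ωₙ²: ωₙ = 2 rad/s and ζ = 2/(2·2) = 0.5.
ζωₙ = 2/2 = 1, so t_s ≈ 4/(ζωₙ) = 4/1 = 4 s.

t_s ≈ 4 s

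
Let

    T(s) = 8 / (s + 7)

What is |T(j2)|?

Substitute s = j2: numerator = 8, denominator = 7 + j2.
|T(j2)| = |8| / |7 + j2| = 8 / 7.2801 ≈ 1.099.

|T(j2)| ≈ 1.099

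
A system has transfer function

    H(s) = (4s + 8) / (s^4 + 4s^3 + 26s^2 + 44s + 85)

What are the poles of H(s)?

The poles are the roots of the denominator s^4 + 4s^3 + 26s^2 + 44s + 85 = 0.
No real roots exist; factor into two real quadratics: (s^2 + 2s + 17)(s^2 + 2s + 5) = 0.
Each quadratic gives a conjugate pair via the quadratic formula.

s = -1 ± 4j, -1 ± 2j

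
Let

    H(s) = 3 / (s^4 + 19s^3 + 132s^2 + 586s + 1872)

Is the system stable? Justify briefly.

stable

The denominator s^4 + 19s^3 + 132s^2 + 586s + 1872 factors as (s + 9)(s^2 + 2s + 26)(s + 8), giving poles at s = -9, -1 + 5j, -1 - 5j, -8.
Since all poles lie strictly in the left half-plane, the system is stable.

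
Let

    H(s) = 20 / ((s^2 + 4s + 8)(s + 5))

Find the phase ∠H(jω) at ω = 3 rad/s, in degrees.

At s = j3: numerator = 20, denominator = -41 + j57.
∠H = ∠num − ∠den = 0° − (125.73°) = -125.7°.

∠H(j3) ≈ -125.7°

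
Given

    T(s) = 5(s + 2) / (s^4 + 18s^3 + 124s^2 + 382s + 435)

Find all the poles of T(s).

s = -5 ± 2j, -3, -5

The poles are the roots of the denominator s^4 + 18s^3 + 124s^2 + 382s + 435 = 0.
Trying s = -3: the polynomial evaluates to 0, so (s + 3) is a factor.
Dividing out leaves s^3 + 15s^2 + 79s + 145 = 0.
This factors further as (s^2 + 10s + 29)(s + 5) = 0.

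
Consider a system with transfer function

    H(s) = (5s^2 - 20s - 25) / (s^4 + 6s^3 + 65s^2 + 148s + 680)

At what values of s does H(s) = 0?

s = -1, 5

Set the numerator to zero: 5s^2 - 20s - 25 = 0, i.e. 5·(s^2 - 4s - 5) = 0.
Factoring: (s + 1)(s - 5) = 0.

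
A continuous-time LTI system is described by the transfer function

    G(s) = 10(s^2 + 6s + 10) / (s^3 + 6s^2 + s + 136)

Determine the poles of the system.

The poles are the roots of the denominator s^3 + 6s^2 + s + 136 = 0.
Trying s = -8: the polynomial evaluates to 0, so (s + 8) is a factor.
Dividing out leaves s^2 - 2s + 17 = 0.
The quadratic formula then gives s = 1 ± 4j.

s = 1 + 4j, 1 - 4j, -8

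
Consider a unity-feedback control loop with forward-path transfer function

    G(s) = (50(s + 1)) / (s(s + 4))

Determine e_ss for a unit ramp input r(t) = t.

e_ss = 0.08000

G(s) has one pole at the origin.
This is a Type 1 system. Kv = lim_{s→0} s·G(s) = 50/4 = 25/2.
e_ss = 1/Kv = 1/(25/2) = 2/25 ≈ 0.08000.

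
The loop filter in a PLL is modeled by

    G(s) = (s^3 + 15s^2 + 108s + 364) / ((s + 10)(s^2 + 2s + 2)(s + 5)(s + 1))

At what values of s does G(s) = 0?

s = -7, -4 + 6j, -4 - 6j

Set the numerator to zero: s^3 + 15s^2 + 108s + 364 = 0.
Factoring: (s + 7)(s^2 + 8s + 52) = 0.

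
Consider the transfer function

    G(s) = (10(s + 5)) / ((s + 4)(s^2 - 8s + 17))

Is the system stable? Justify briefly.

unstable

The poles can be read from the denominator factors: s = -4, 4 + j, 4 - j.
Since the pole(s) at s = 4 ± j lie in the right half-plane, the system is unstable.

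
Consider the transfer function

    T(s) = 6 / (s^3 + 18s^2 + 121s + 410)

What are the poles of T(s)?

s = -10, -4 + 5j, -4 - 5j

The poles are the roots of the denominator s^3 + 18s^2 + 121s + 410 = 0.
Trying s = -10: the polynomial evaluates to 0, so (s + 10) is a factor.
Dividing out leaves s^2 + 8s + 41 = 0.
The quadratic formula then gives s = -4 ± 5j.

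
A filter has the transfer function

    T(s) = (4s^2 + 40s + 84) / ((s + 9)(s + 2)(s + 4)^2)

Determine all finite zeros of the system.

s = -7, -3

Set the numerator to zero: 4s^2 + 40s + 84 = 0, i.e. 4·(s^2 + 10s + 21) = 0.
Factoring: (s + 7)(s + 3) = 0.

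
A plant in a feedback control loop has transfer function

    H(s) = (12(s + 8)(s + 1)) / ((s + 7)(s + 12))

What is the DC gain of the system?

H(0) = 8/7 ≈ 1.143

At s = 0 each factor (s + a) contributes a and each (s^2 + bs + c) contributes c.
H(0) = 12·(8) · (1) / ((7) · (12)) = 96/84 = 8/7.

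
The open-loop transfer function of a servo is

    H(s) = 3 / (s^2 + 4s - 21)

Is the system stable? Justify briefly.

unstable

The denominator s^2 + 4s - 21 factors as (s + 7)(s - 3), giving poles at s = -7, 3.
Since the pole(s) at s = 3 lie in the right half-plane, the system is unstable.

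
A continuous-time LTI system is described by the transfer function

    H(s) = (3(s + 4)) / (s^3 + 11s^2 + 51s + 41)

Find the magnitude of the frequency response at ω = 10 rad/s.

|H(j10)| ≈ 0.02769

Substitute s = j10: numerator = 12 + j30, denominator = -1059 - j490.
|H(j10)| = |12 + j30| / |-1059 - j490| = 32.311 / 1166.9 ≈ 0.02769.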